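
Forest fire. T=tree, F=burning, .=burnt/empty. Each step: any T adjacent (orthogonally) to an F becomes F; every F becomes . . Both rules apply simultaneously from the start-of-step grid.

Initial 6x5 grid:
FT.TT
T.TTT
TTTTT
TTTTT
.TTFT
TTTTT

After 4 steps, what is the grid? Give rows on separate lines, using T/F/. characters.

Step 1: 6 trees catch fire, 2 burn out
  .F.TT
  F.TTT
  TTTTT
  TTTFT
  .TF.F
  TTTFT
Step 2: 7 trees catch fire, 6 burn out
  ...TT
  ..TTT
  FTTFT
  TTF.F
  .F...
  TTF.F
Step 3: 7 trees catch fire, 7 burn out
  ...TT
  ..TFT
  .FF.F
  FF...
  .....
  TF...
Step 4: 4 trees catch fire, 7 burn out
  ...FT
  ..F.F
  .....
  .....
  .....
  F....

...FT
..F.F
.....
.....
.....
F....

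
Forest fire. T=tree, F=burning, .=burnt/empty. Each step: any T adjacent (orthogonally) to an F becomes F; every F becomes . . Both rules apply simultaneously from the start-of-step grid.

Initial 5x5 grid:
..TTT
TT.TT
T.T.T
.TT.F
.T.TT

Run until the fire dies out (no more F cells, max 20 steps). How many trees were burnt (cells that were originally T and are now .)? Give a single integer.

Answer: 8

Derivation:
Step 1: +2 fires, +1 burnt (F count now 2)
Step 2: +2 fires, +2 burnt (F count now 2)
Step 3: +2 fires, +2 burnt (F count now 2)
Step 4: +1 fires, +2 burnt (F count now 1)
Step 5: +1 fires, +1 burnt (F count now 1)
Step 6: +0 fires, +1 burnt (F count now 0)
Fire out after step 6
Initially T: 15, now '.': 18
Total burnt (originally-T cells now '.'): 8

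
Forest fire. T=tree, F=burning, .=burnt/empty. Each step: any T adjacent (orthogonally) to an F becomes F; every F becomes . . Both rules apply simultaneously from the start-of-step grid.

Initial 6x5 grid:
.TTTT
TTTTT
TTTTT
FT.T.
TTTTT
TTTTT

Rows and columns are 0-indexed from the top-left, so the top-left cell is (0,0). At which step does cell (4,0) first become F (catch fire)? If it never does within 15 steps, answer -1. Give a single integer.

Step 1: cell (4,0)='F' (+3 fires, +1 burnt)
  -> target ignites at step 1
Step 2: cell (4,0)='.' (+4 fires, +3 burnt)
Step 3: cell (4,0)='.' (+4 fires, +4 burnt)
Step 4: cell (4,0)='.' (+5 fires, +4 burnt)
Step 5: cell (4,0)='.' (+6 fires, +5 burnt)
Step 6: cell (4,0)='.' (+3 fires, +6 burnt)
Step 7: cell (4,0)='.' (+1 fires, +3 burnt)
Step 8: cell (4,0)='.' (+0 fires, +1 burnt)
  fire out at step 8

1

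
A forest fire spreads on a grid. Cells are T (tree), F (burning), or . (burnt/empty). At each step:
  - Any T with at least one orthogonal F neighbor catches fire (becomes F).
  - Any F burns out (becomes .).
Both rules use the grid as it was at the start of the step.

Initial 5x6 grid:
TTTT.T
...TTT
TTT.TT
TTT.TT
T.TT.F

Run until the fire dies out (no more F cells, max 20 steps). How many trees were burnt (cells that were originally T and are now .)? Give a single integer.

Answer: 12

Derivation:
Step 1: +1 fires, +1 burnt (F count now 1)
Step 2: +2 fires, +1 burnt (F count now 2)
Step 3: +2 fires, +2 burnt (F count now 2)
Step 4: +2 fires, +2 burnt (F count now 2)
Step 5: +1 fires, +2 burnt (F count now 1)
Step 6: +1 fires, +1 burnt (F count now 1)
Step 7: +1 fires, +1 burnt (F count now 1)
Step 8: +1 fires, +1 burnt (F count now 1)
Step 9: +1 fires, +1 burnt (F count now 1)
Step 10: +0 fires, +1 burnt (F count now 0)
Fire out after step 10
Initially T: 21, now '.': 21
Total burnt (originally-T cells now '.'): 12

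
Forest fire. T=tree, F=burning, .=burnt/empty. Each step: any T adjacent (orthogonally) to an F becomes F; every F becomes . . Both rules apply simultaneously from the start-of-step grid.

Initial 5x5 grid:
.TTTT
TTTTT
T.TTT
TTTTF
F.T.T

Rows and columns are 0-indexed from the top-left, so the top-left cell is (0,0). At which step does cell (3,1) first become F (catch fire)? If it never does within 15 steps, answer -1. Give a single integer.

Step 1: cell (3,1)='T' (+4 fires, +2 burnt)
Step 2: cell (3,1)='F' (+5 fires, +4 burnt)
  -> target ignites at step 2
Step 3: cell (3,1)='.' (+5 fires, +5 burnt)
Step 4: cell (3,1)='.' (+3 fires, +5 burnt)
Step 5: cell (3,1)='.' (+2 fires, +3 burnt)
Step 6: cell (3,1)='.' (+0 fires, +2 burnt)
  fire out at step 6

2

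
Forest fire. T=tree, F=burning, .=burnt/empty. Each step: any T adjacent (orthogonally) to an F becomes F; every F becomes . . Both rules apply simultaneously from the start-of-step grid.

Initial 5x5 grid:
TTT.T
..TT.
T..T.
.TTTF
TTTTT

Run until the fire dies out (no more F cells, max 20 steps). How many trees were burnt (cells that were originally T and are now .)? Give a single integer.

Step 1: +2 fires, +1 burnt (F count now 2)
Step 2: +3 fires, +2 burnt (F count now 3)
Step 3: +3 fires, +3 burnt (F count now 3)
Step 4: +2 fires, +3 burnt (F count now 2)
Step 5: +2 fires, +2 burnt (F count now 2)
Step 6: +1 fires, +2 burnt (F count now 1)
Step 7: +1 fires, +1 burnt (F count now 1)
Step 8: +0 fires, +1 burnt (F count now 0)
Fire out after step 8
Initially T: 16, now '.': 23
Total burnt (originally-T cells now '.'): 14

Answer: 14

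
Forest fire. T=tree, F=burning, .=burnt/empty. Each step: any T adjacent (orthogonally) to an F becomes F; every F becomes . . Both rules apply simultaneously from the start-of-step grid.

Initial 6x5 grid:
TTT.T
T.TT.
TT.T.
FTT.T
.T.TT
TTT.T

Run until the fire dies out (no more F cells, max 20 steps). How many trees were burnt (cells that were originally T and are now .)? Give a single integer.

Step 1: +2 fires, +1 burnt (F count now 2)
Step 2: +4 fires, +2 burnt (F count now 4)
Step 3: +2 fires, +4 burnt (F count now 2)
Step 4: +3 fires, +2 burnt (F count now 3)
Step 5: +1 fires, +3 burnt (F count now 1)
Step 6: +1 fires, +1 burnt (F count now 1)
Step 7: +1 fires, +1 burnt (F count now 1)
Step 8: +1 fires, +1 burnt (F count now 1)
Step 9: +0 fires, +1 burnt (F count now 0)
Fire out after step 9
Initially T: 20, now '.': 25
Total burnt (originally-T cells now '.'): 15

Answer: 15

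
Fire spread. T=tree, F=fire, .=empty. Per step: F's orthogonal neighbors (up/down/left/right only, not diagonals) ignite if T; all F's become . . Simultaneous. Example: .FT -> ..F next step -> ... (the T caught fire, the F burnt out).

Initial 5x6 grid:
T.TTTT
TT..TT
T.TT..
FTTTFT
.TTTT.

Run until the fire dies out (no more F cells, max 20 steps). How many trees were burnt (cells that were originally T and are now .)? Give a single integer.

Answer: 14

Derivation:
Step 1: +5 fires, +2 burnt (F count now 5)
Step 2: +5 fires, +5 burnt (F count now 5)
Step 3: +4 fires, +5 burnt (F count now 4)
Step 4: +0 fires, +4 burnt (F count now 0)
Fire out after step 4
Initially T: 20, now '.': 24
Total burnt (originally-T cells now '.'): 14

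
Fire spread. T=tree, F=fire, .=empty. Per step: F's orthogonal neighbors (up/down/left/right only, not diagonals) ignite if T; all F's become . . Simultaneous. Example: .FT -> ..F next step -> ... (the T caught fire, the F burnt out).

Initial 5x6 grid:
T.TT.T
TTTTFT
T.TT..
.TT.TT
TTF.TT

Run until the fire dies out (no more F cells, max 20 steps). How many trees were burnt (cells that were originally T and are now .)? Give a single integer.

Answer: 16

Derivation:
Step 1: +4 fires, +2 burnt (F count now 4)
Step 2: +7 fires, +4 burnt (F count now 7)
Step 3: +2 fires, +7 burnt (F count now 2)
Step 4: +1 fires, +2 burnt (F count now 1)
Step 5: +2 fires, +1 burnt (F count now 2)
Step 6: +0 fires, +2 burnt (F count now 0)
Fire out after step 6
Initially T: 20, now '.': 26
Total burnt (originally-T cells now '.'): 16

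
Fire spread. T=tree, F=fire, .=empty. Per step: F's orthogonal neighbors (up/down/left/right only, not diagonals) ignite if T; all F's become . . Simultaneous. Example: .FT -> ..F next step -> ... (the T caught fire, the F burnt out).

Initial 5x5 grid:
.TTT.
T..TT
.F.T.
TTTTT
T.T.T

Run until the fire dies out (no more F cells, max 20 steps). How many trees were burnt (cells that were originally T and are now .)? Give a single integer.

Answer: 14

Derivation:
Step 1: +1 fires, +1 burnt (F count now 1)
Step 2: +2 fires, +1 burnt (F count now 2)
Step 3: +3 fires, +2 burnt (F count now 3)
Step 4: +2 fires, +3 burnt (F count now 2)
Step 5: +2 fires, +2 burnt (F count now 2)
Step 6: +2 fires, +2 burnt (F count now 2)
Step 7: +1 fires, +2 burnt (F count now 1)
Step 8: +1 fires, +1 burnt (F count now 1)
Step 9: +0 fires, +1 burnt (F count now 0)
Fire out after step 9
Initially T: 15, now '.': 24
Total burnt (originally-T cells now '.'): 14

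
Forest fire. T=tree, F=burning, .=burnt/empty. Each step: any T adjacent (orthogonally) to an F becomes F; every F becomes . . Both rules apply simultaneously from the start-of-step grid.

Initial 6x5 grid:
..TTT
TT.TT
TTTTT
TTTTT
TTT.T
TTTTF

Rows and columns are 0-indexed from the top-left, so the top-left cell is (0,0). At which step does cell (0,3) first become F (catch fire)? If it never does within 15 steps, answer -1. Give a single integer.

Step 1: cell (0,3)='T' (+2 fires, +1 burnt)
Step 2: cell (0,3)='T' (+2 fires, +2 burnt)
Step 3: cell (0,3)='T' (+4 fires, +2 burnt)
Step 4: cell (0,3)='T' (+5 fires, +4 burnt)
Step 5: cell (0,3)='T' (+5 fires, +5 burnt)
Step 6: cell (0,3)='F' (+3 fires, +5 burnt)
  -> target ignites at step 6
Step 7: cell (0,3)='.' (+3 fires, +3 burnt)
Step 8: cell (0,3)='.' (+1 fires, +3 burnt)
Step 9: cell (0,3)='.' (+0 fires, +1 burnt)
  fire out at step 9

6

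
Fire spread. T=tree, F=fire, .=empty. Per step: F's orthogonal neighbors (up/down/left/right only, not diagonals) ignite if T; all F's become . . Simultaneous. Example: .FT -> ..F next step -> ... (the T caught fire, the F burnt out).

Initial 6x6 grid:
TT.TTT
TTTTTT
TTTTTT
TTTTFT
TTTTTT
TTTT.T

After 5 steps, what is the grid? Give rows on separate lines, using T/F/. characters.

Step 1: 4 trees catch fire, 1 burn out
  TT.TTT
  TTTTTT
  TTTTFT
  TTTF.F
  TTTTFT
  TTTT.T
Step 2: 6 trees catch fire, 4 burn out
  TT.TTT
  TTTTFT
  TTTF.F
  TTF...
  TTTF.F
  TTTT.T
Step 3: 8 trees catch fire, 6 burn out
  TT.TFT
  TTTF.F
  TTF...
  TF....
  TTF...
  TTTF.F
Step 4: 7 trees catch fire, 8 burn out
  TT.F.F
  TTF...
  TF....
  F.....
  TF....
  TTF...
Step 5: 4 trees catch fire, 7 burn out
  TT....
  TF....
  F.....
  ......
  F.....
  TF....

TT....
TF....
F.....
......
F.....
TF....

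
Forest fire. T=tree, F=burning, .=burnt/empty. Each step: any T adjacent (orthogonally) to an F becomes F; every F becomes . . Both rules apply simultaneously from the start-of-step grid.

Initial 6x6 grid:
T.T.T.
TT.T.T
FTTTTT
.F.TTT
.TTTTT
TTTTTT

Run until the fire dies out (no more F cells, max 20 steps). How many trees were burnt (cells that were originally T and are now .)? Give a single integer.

Step 1: +3 fires, +2 burnt (F count now 3)
Step 2: +5 fires, +3 burnt (F count now 5)
Step 3: +4 fires, +5 burnt (F count now 4)
Step 4: +5 fires, +4 burnt (F count now 5)
Step 5: +4 fires, +5 burnt (F count now 4)
Step 6: +3 fires, +4 burnt (F count now 3)
Step 7: +0 fires, +3 burnt (F count now 0)
Fire out after step 7
Initially T: 26, now '.': 34
Total burnt (originally-T cells now '.'): 24

Answer: 24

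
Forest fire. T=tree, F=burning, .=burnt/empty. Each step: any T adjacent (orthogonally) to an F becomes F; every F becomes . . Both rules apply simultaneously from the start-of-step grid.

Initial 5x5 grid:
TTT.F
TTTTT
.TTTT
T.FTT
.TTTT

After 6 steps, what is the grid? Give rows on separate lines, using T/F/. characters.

Step 1: 4 trees catch fire, 2 burn out
  TTT..
  TTTTF
  .TFTT
  T..FT
  .TFTT
Step 2: 8 trees catch fire, 4 burn out
  TTT..
  TTFF.
  .F.FF
  T...F
  .F.FT
Step 3: 3 trees catch fire, 8 burn out
  TTF..
  TF...
  .....
  T....
  ....F
Step 4: 2 trees catch fire, 3 burn out
  TF...
  F....
  .....
  T....
  .....
Step 5: 1 trees catch fire, 2 burn out
  F....
  .....
  .....
  T....
  .....
Step 6: 0 trees catch fire, 1 burn out
  .....
  .....
  .....
  T....
  .....

.....
.....
.....
T....
.....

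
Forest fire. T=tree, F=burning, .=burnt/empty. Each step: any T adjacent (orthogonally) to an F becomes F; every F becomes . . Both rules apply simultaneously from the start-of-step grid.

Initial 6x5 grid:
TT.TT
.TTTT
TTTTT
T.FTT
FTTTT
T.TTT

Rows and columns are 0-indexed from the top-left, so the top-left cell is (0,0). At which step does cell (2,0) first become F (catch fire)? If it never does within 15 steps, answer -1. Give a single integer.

Step 1: cell (2,0)='T' (+6 fires, +2 burnt)
Step 2: cell (2,0)='F' (+7 fires, +6 burnt)
  -> target ignites at step 2
Step 3: cell (2,0)='.' (+5 fires, +7 burnt)
Step 4: cell (2,0)='.' (+4 fires, +5 burnt)
Step 5: cell (2,0)='.' (+2 fires, +4 burnt)
Step 6: cell (2,0)='.' (+0 fires, +2 burnt)
  fire out at step 6

2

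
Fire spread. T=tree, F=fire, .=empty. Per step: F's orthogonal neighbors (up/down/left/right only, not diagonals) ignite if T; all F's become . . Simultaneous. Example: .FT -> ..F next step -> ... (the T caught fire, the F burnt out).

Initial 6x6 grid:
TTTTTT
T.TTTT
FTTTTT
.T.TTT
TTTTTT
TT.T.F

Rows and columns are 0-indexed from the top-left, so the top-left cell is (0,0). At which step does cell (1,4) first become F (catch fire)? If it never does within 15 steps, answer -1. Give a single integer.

Step 1: cell (1,4)='T' (+3 fires, +2 burnt)
Step 2: cell (1,4)='T' (+5 fires, +3 burnt)
Step 3: cell (1,4)='T' (+7 fires, +5 burnt)
Step 4: cell (1,4)='T' (+9 fires, +7 burnt)
Step 5: cell (1,4)='F' (+4 fires, +9 burnt)
  -> target ignites at step 5
Step 6: cell (1,4)='.' (+1 fires, +4 burnt)
Step 7: cell (1,4)='.' (+0 fires, +1 burnt)
  fire out at step 7

5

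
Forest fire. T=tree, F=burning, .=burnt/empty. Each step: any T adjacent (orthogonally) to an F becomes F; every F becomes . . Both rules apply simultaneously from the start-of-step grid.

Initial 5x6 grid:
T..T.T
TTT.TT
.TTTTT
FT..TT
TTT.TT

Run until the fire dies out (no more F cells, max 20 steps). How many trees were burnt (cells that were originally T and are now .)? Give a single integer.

Answer: 20

Derivation:
Step 1: +2 fires, +1 burnt (F count now 2)
Step 2: +2 fires, +2 burnt (F count now 2)
Step 3: +3 fires, +2 burnt (F count now 3)
Step 4: +3 fires, +3 burnt (F count now 3)
Step 5: +2 fires, +3 burnt (F count now 2)
Step 6: +3 fires, +2 burnt (F count now 3)
Step 7: +3 fires, +3 burnt (F count now 3)
Step 8: +2 fires, +3 burnt (F count now 2)
Step 9: +0 fires, +2 burnt (F count now 0)
Fire out after step 9
Initially T: 21, now '.': 29
Total burnt (originally-T cells now '.'): 20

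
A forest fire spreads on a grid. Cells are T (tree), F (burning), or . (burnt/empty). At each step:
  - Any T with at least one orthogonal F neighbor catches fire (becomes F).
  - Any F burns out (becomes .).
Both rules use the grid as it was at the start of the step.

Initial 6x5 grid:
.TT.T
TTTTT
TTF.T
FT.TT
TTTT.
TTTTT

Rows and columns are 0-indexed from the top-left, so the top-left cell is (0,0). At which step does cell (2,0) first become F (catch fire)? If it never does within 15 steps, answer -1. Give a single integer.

Step 1: cell (2,0)='F' (+5 fires, +2 burnt)
  -> target ignites at step 1
Step 2: cell (2,0)='.' (+6 fires, +5 burnt)
Step 3: cell (2,0)='.' (+4 fires, +6 burnt)
Step 4: cell (2,0)='.' (+4 fires, +4 burnt)
Step 5: cell (2,0)='.' (+3 fires, +4 burnt)
Step 6: cell (2,0)='.' (+1 fires, +3 burnt)
Step 7: cell (2,0)='.' (+0 fires, +1 burnt)
  fire out at step 7

1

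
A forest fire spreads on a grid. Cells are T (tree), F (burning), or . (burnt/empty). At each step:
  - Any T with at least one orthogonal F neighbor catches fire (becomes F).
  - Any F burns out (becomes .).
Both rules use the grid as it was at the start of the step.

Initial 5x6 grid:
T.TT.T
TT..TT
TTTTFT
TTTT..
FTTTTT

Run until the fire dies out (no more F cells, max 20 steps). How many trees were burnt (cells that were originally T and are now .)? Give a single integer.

Answer: 20

Derivation:
Step 1: +5 fires, +2 burnt (F count now 5)
Step 2: +6 fires, +5 burnt (F count now 6)
Step 3: +5 fires, +6 burnt (F count now 5)
Step 4: +3 fires, +5 burnt (F count now 3)
Step 5: +1 fires, +3 burnt (F count now 1)
Step 6: +0 fires, +1 burnt (F count now 0)
Fire out after step 6
Initially T: 22, now '.': 28
Total burnt (originally-T cells now '.'): 20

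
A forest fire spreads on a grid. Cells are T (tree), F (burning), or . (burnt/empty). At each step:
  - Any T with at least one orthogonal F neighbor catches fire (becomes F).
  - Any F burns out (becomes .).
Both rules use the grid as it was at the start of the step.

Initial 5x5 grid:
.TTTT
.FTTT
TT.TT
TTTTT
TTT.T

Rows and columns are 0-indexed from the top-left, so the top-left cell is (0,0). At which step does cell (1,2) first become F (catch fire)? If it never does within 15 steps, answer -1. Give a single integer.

Step 1: cell (1,2)='F' (+3 fires, +1 burnt)
  -> target ignites at step 1
Step 2: cell (1,2)='.' (+4 fires, +3 burnt)
Step 3: cell (1,2)='.' (+6 fires, +4 burnt)
Step 4: cell (1,2)='.' (+5 fires, +6 burnt)
Step 5: cell (1,2)='.' (+1 fires, +5 burnt)
Step 6: cell (1,2)='.' (+1 fires, +1 burnt)
Step 7: cell (1,2)='.' (+0 fires, +1 burnt)
  fire out at step 7

1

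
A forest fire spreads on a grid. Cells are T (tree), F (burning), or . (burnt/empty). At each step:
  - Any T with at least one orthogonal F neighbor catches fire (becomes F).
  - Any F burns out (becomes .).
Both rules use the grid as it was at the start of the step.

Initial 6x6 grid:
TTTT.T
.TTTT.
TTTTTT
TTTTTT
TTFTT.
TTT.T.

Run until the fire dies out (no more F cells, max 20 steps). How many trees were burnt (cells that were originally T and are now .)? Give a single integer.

Step 1: +4 fires, +1 burnt (F count now 4)
Step 2: +6 fires, +4 burnt (F count now 6)
Step 3: +7 fires, +6 burnt (F count now 7)
Step 4: +6 fires, +7 burnt (F count now 6)
Step 5: +4 fires, +6 burnt (F count now 4)
Step 6: +1 fires, +4 burnt (F count now 1)
Step 7: +0 fires, +1 burnt (F count now 0)
Fire out after step 7
Initially T: 29, now '.': 35
Total burnt (originally-T cells now '.'): 28

Answer: 28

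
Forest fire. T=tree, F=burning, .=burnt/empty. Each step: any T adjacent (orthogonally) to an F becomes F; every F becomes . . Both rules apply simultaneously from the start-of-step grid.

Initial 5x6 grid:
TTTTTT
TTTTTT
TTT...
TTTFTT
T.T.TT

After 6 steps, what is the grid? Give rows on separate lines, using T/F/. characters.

Step 1: 2 trees catch fire, 1 burn out
  TTTTTT
  TTTTTT
  TTT...
  TTF.FT
  T.T.TT
Step 2: 5 trees catch fire, 2 burn out
  TTTTTT
  TTTTTT
  TTF...
  TF...F
  T.F.FT
Step 3: 4 trees catch fire, 5 burn out
  TTTTTT
  TTFTTT
  TF....
  F.....
  T....F
Step 4: 5 trees catch fire, 4 burn out
  TTFTTT
  TF.FTT
  F.....
  ......
  F.....
Step 5: 4 trees catch fire, 5 burn out
  TF.FTT
  F...FT
  ......
  ......
  ......
Step 6: 3 trees catch fire, 4 burn out
  F...FT
  .....F
  ......
  ......
  ......

F...FT
.....F
......
......
......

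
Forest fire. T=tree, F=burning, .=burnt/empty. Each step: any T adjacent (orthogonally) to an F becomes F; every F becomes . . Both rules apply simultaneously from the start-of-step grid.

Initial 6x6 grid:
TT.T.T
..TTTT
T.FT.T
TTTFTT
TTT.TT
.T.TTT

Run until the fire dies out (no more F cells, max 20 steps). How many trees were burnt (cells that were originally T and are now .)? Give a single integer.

Answer: 23

Derivation:
Step 1: +4 fires, +2 burnt (F count now 4)
Step 2: +5 fires, +4 burnt (F count now 5)
Step 3: +7 fires, +5 burnt (F count now 7)
Step 4: +6 fires, +7 burnt (F count now 6)
Step 5: +1 fires, +6 burnt (F count now 1)
Step 6: +0 fires, +1 burnt (F count now 0)
Fire out after step 6
Initially T: 25, now '.': 34
Total burnt (originally-T cells now '.'): 23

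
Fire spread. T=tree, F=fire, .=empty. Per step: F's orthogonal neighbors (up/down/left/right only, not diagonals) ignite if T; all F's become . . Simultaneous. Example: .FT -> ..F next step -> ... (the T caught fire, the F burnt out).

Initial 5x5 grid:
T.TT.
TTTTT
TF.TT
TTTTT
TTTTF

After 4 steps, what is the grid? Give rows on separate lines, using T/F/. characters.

Step 1: 5 trees catch fire, 2 burn out
  T.TT.
  TFTTT
  F..TT
  TFTTF
  TTTF.
Step 2: 8 trees catch fire, 5 burn out
  T.TT.
  F.FTT
  ...TF
  F.FF.
  TFF..
Step 3: 6 trees catch fire, 8 burn out
  F.FT.
  ...FF
  ...F.
  .....
  F....
Step 4: 1 trees catch fire, 6 burn out
  ...F.
  .....
  .....
  .....
  .....

...F.
.....
.....
.....
.....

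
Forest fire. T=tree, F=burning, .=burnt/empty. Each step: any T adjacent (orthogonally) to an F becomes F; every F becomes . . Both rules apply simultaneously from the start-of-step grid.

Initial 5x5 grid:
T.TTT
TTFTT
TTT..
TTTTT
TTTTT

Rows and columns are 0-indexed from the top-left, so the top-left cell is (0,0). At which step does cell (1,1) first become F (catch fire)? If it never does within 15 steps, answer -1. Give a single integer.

Step 1: cell (1,1)='F' (+4 fires, +1 burnt)
  -> target ignites at step 1
Step 2: cell (1,1)='.' (+5 fires, +4 burnt)
Step 3: cell (1,1)='.' (+6 fires, +5 burnt)
Step 4: cell (1,1)='.' (+4 fires, +6 burnt)
Step 5: cell (1,1)='.' (+2 fires, +4 burnt)
Step 6: cell (1,1)='.' (+0 fires, +2 burnt)
  fire out at step 6

1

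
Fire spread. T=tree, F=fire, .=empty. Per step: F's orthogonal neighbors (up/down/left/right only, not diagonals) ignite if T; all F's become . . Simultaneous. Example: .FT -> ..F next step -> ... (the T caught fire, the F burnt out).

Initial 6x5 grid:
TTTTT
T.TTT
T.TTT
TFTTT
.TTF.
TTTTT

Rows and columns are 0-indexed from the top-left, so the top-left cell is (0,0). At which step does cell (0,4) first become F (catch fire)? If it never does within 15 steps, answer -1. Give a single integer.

Step 1: cell (0,4)='T' (+6 fires, +2 burnt)
Step 2: cell (0,4)='T' (+7 fires, +6 burnt)
Step 3: cell (0,4)='T' (+5 fires, +7 burnt)
Step 4: cell (0,4)='T' (+4 fires, +5 burnt)
Step 5: cell (0,4)='F' (+2 fires, +4 burnt)
  -> target ignites at step 5
Step 6: cell (0,4)='.' (+0 fires, +2 burnt)
  fire out at step 6

5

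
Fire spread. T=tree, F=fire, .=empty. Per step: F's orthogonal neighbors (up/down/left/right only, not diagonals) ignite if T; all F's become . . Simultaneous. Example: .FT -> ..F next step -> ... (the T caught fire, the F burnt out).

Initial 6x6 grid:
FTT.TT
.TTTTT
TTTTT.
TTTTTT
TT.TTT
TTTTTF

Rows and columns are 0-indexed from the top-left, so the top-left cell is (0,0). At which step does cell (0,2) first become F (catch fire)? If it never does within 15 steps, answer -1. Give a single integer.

Step 1: cell (0,2)='T' (+3 fires, +2 burnt)
Step 2: cell (0,2)='F' (+5 fires, +3 burnt)
  -> target ignites at step 2
Step 3: cell (0,2)='.' (+5 fires, +5 burnt)
Step 4: cell (0,2)='.' (+7 fires, +5 burnt)
Step 5: cell (0,2)='.' (+6 fires, +7 burnt)
Step 6: cell (0,2)='.' (+3 fires, +6 burnt)
Step 7: cell (0,2)='.' (+1 fires, +3 burnt)
Step 8: cell (0,2)='.' (+0 fires, +1 burnt)
  fire out at step 8

2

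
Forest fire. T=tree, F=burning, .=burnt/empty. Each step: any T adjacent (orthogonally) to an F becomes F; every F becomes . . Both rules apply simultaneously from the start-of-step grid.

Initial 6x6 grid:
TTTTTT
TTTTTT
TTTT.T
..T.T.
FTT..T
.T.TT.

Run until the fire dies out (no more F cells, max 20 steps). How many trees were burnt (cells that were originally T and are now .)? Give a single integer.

Step 1: +1 fires, +1 burnt (F count now 1)
Step 2: +2 fires, +1 burnt (F count now 2)
Step 3: +1 fires, +2 burnt (F count now 1)
Step 4: +1 fires, +1 burnt (F count now 1)
Step 5: +3 fires, +1 burnt (F count now 3)
Step 6: +4 fires, +3 burnt (F count now 4)
Step 7: +4 fires, +4 burnt (F count now 4)
Step 8: +3 fires, +4 burnt (F count now 3)
Step 9: +2 fires, +3 burnt (F count now 2)
Step 10: +0 fires, +2 burnt (F count now 0)
Fire out after step 10
Initially T: 25, now '.': 32
Total burnt (originally-T cells now '.'): 21

Answer: 21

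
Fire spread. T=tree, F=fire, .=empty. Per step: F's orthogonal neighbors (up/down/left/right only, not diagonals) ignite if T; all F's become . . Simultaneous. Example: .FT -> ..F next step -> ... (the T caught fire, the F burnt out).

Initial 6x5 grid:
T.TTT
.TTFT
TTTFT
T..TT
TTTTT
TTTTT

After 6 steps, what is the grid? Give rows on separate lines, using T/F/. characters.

Step 1: 6 trees catch fire, 2 burn out
  T.TFT
  .TF.F
  TTF.F
  T..FT
  TTTTT
  TTTTT
Step 2: 6 trees catch fire, 6 burn out
  T.F.F
  .F...
  TF...
  T...F
  TTTFT
  TTTTT
Step 3: 4 trees catch fire, 6 burn out
  T....
  .....
  F....
  T....
  TTF.F
  TTTFT
Step 4: 4 trees catch fire, 4 burn out
  T....
  .....
  .....
  F....
  TF...
  TTF.F
Step 5: 2 trees catch fire, 4 burn out
  T....
  .....
  .....
  .....
  F....
  TF...
Step 6: 1 trees catch fire, 2 burn out
  T....
  .....
  .....
  .....
  .....
  F....

T....
.....
.....
.....
.....
F....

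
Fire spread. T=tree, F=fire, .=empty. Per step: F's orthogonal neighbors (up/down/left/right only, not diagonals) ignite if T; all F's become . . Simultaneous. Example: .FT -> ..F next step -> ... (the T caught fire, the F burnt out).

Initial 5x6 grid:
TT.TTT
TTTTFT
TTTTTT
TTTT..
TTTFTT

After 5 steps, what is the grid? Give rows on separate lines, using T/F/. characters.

Step 1: 7 trees catch fire, 2 burn out
  TT.TFT
  TTTF.F
  TTTTFT
  TTTF..
  TTF.FT
Step 2: 8 trees catch fire, 7 burn out
  TT.F.F
  TTF...
  TTTF.F
  TTF...
  TF...F
Step 3: 4 trees catch fire, 8 burn out
  TT....
  TF....
  TTF...
  TF....
  F.....
Step 4: 4 trees catch fire, 4 burn out
  TF....
  F.....
  TF....
  F.....
  ......
Step 5: 2 trees catch fire, 4 burn out
  F.....
  ......
  F.....
  ......
  ......

F.....
......
F.....
......
......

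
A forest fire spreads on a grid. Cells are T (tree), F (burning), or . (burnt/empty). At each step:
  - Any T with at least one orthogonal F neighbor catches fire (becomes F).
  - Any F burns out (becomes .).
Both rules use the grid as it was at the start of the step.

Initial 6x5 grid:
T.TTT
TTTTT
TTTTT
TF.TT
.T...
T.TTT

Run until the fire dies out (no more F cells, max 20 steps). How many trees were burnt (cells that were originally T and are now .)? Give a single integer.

Step 1: +3 fires, +1 burnt (F count now 3)
Step 2: +3 fires, +3 burnt (F count now 3)
Step 3: +3 fires, +3 burnt (F count now 3)
Step 4: +5 fires, +3 burnt (F count now 5)
Step 5: +3 fires, +5 burnt (F count now 3)
Step 6: +1 fires, +3 burnt (F count now 1)
Step 7: +0 fires, +1 burnt (F count now 0)
Fire out after step 7
Initially T: 22, now '.': 26
Total burnt (originally-T cells now '.'): 18

Answer: 18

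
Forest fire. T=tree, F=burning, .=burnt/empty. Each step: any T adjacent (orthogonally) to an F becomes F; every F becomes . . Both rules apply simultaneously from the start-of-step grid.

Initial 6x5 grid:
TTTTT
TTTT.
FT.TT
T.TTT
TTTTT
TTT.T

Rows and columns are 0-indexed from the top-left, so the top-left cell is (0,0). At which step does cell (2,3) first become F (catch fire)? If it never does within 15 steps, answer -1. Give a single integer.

Step 1: cell (2,3)='T' (+3 fires, +1 burnt)
Step 2: cell (2,3)='T' (+3 fires, +3 burnt)
Step 3: cell (2,3)='T' (+4 fires, +3 burnt)
Step 4: cell (2,3)='T' (+4 fires, +4 burnt)
Step 5: cell (2,3)='F' (+5 fires, +4 burnt)
  -> target ignites at step 5
Step 6: cell (2,3)='.' (+4 fires, +5 burnt)
Step 7: cell (2,3)='.' (+2 fires, +4 burnt)
Step 8: cell (2,3)='.' (+0 fires, +2 burnt)
  fire out at step 8

5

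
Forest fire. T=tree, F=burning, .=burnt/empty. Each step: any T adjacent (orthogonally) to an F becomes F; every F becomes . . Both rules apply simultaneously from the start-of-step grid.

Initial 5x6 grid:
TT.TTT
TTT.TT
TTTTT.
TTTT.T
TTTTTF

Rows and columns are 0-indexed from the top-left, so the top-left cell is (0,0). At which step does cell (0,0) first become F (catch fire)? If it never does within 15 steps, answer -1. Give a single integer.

Step 1: cell (0,0)='T' (+2 fires, +1 burnt)
Step 2: cell (0,0)='T' (+1 fires, +2 burnt)
Step 3: cell (0,0)='T' (+2 fires, +1 burnt)
Step 4: cell (0,0)='T' (+3 fires, +2 burnt)
Step 5: cell (0,0)='T' (+4 fires, +3 burnt)
Step 6: cell (0,0)='T' (+4 fires, +4 burnt)
Step 7: cell (0,0)='T' (+4 fires, +4 burnt)
Step 8: cell (0,0)='T' (+4 fires, +4 burnt)
Step 9: cell (0,0)='F' (+1 fires, +4 burnt)
  -> target ignites at step 9
Step 10: cell (0,0)='.' (+0 fires, +1 burnt)
  fire out at step 10

9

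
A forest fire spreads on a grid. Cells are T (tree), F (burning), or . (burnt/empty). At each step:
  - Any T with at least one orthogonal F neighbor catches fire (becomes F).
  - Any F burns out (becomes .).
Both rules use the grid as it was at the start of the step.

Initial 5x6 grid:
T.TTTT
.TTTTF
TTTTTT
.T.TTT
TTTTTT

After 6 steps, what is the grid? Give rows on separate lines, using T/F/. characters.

Step 1: 3 trees catch fire, 1 burn out
  T.TTTF
  .TTTF.
  TTTTTF
  .T.TTT
  TTTTTT
Step 2: 4 trees catch fire, 3 burn out
  T.TTF.
  .TTF..
  TTTTF.
  .T.TTF
  TTTTTT
Step 3: 5 trees catch fire, 4 burn out
  T.TF..
  .TF...
  TTTF..
  .T.TF.
  TTTTTF
Step 4: 5 trees catch fire, 5 burn out
  T.F...
  .F....
  TTF...
  .T.F..
  TTTTF.
Step 5: 2 trees catch fire, 5 burn out
  T.....
  ......
  TF....
  .T....
  TTTF..
Step 6: 3 trees catch fire, 2 burn out
  T.....
  ......
  F.....
  .F....
  TTF...

T.....
......
F.....
.F....
TTF...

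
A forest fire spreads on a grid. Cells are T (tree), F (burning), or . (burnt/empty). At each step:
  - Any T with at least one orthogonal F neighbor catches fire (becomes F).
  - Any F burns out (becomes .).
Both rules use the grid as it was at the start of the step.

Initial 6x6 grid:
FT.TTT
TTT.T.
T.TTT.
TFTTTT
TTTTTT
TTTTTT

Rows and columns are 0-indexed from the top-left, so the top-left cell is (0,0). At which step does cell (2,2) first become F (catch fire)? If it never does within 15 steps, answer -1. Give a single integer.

Step 1: cell (2,2)='T' (+5 fires, +2 burnt)
Step 2: cell (2,2)='F' (+7 fires, +5 burnt)
  -> target ignites at step 2
Step 3: cell (2,2)='.' (+6 fires, +7 burnt)
Step 4: cell (2,2)='.' (+4 fires, +6 burnt)
Step 5: cell (2,2)='.' (+3 fires, +4 burnt)
Step 6: cell (2,2)='.' (+2 fires, +3 burnt)
Step 7: cell (2,2)='.' (+2 fires, +2 burnt)
Step 8: cell (2,2)='.' (+0 fires, +2 burnt)
  fire out at step 8

2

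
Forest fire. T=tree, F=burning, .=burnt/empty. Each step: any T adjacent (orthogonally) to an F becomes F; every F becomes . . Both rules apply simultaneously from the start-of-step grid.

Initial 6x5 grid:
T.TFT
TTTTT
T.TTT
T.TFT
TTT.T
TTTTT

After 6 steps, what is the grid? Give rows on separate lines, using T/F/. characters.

Step 1: 6 trees catch fire, 2 burn out
  T.F.F
  TTTFT
  T.TFT
  T.F.F
  TTT.T
  TTTTT
Step 2: 6 trees catch fire, 6 burn out
  T....
  TTF.F
  T.F.F
  T....
  TTF.F
  TTTTT
Step 3: 4 trees catch fire, 6 burn out
  T....
  TF...
  T....
  T....
  TF...
  TTFTF
Step 4: 4 trees catch fire, 4 burn out
  T....
  F....
  T....
  T....
  F....
  TF.F.
Step 5: 4 trees catch fire, 4 burn out
  F....
  .....
  F....
  F....
  .....
  F....
Step 6: 0 trees catch fire, 4 burn out
  .....
  .....
  .....
  .....
  .....
  .....

.....
.....
.....
.....
.....
.....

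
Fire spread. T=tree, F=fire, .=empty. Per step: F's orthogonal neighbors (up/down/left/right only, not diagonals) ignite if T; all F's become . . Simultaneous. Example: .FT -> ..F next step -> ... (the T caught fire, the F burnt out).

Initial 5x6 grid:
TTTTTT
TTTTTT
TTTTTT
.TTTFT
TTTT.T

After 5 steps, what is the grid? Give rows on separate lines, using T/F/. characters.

Step 1: 3 trees catch fire, 1 burn out
  TTTTTT
  TTTTTT
  TTTTFT
  .TTF.F
  TTTT.T
Step 2: 6 trees catch fire, 3 burn out
  TTTTTT
  TTTTFT
  TTTF.F
  .TF...
  TTTF.F
Step 3: 6 trees catch fire, 6 burn out
  TTTTFT
  TTTF.F
  TTF...
  .F....
  TTF...
Step 4: 5 trees catch fire, 6 burn out
  TTTF.F
  TTF...
  TF....
  ......
  TF....
Step 5: 4 trees catch fire, 5 burn out
  TTF...
  TF....
  F.....
  ......
  F.....

TTF...
TF....
F.....
......
F.....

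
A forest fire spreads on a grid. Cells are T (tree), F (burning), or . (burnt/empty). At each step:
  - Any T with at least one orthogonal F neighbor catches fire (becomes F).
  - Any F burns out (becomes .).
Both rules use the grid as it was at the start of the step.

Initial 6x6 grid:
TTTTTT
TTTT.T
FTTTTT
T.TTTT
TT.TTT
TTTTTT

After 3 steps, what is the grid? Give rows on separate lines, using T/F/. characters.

Step 1: 3 trees catch fire, 1 burn out
  TTTTTT
  FTTT.T
  .FTTTT
  F.TTTT
  TT.TTT
  TTTTTT
Step 2: 4 trees catch fire, 3 burn out
  FTTTTT
  .FTT.T
  ..FTTT
  ..TTTT
  FT.TTT
  TTTTTT
Step 3: 6 trees catch fire, 4 burn out
  .FTTTT
  ..FT.T
  ...FTT
  ..FTTT
  .F.TTT
  FTTTTT

.FTTTT
..FT.T
...FTT
..FTTT
.F.TTT
FTTTTT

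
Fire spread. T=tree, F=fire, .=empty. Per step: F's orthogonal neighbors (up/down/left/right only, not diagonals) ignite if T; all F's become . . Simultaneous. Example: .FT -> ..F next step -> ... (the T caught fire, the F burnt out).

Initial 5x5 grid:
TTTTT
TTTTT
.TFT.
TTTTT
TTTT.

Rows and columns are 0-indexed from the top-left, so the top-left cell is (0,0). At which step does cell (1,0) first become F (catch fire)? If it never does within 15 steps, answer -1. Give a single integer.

Step 1: cell (1,0)='T' (+4 fires, +1 burnt)
Step 2: cell (1,0)='T' (+6 fires, +4 burnt)
Step 3: cell (1,0)='F' (+8 fires, +6 burnt)
  -> target ignites at step 3
Step 4: cell (1,0)='.' (+3 fires, +8 burnt)
Step 5: cell (1,0)='.' (+0 fires, +3 burnt)
  fire out at step 5

3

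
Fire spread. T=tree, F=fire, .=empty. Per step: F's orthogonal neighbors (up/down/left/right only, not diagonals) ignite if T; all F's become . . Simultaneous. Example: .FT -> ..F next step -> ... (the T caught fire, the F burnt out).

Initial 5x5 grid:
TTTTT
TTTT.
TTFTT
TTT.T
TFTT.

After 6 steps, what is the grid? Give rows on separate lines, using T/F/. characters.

Step 1: 7 trees catch fire, 2 burn out
  TTTTT
  TTFT.
  TF.FT
  TFF.T
  F.FT.
Step 2: 7 trees catch fire, 7 burn out
  TTFTT
  TF.F.
  F...F
  F...T
  ...F.
Step 3: 4 trees catch fire, 7 burn out
  TF.FT
  F....
  .....
  ....F
  .....
Step 4: 2 trees catch fire, 4 burn out
  F...F
  .....
  .....
  .....
  .....
Step 5: 0 trees catch fire, 2 burn out
  .....
  .....
  .....
  .....
  .....
Step 6: 0 trees catch fire, 0 burn out
  .....
  .....
  .....
  .....
  .....

.....
.....
.....
.....
.....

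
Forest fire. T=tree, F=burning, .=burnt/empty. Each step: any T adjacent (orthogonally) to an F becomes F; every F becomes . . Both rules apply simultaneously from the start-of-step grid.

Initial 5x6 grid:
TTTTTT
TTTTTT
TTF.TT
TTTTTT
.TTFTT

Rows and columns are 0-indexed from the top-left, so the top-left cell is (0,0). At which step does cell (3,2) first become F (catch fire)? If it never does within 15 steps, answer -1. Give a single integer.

Step 1: cell (3,2)='F' (+6 fires, +2 burnt)
  -> target ignites at step 1
Step 2: cell (3,2)='.' (+8 fires, +6 burnt)
Step 3: cell (3,2)='.' (+7 fires, +8 burnt)
Step 4: cell (3,2)='.' (+4 fires, +7 burnt)
Step 5: cell (3,2)='.' (+1 fires, +4 burnt)
Step 6: cell (3,2)='.' (+0 fires, +1 burnt)
  fire out at step 6

1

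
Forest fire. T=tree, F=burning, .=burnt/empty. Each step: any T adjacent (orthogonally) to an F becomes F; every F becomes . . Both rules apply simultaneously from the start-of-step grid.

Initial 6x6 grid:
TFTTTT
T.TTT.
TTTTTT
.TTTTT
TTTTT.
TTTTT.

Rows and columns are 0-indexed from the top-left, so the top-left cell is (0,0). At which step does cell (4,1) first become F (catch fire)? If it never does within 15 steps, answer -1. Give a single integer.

Step 1: cell (4,1)='T' (+2 fires, +1 burnt)
Step 2: cell (4,1)='T' (+3 fires, +2 burnt)
Step 3: cell (4,1)='T' (+4 fires, +3 burnt)
Step 4: cell (4,1)='T' (+5 fires, +4 burnt)
Step 5: cell (4,1)='T' (+4 fires, +5 burnt)
Step 6: cell (4,1)='F' (+5 fires, +4 burnt)
  -> target ignites at step 6
Step 7: cell (4,1)='.' (+5 fires, +5 burnt)
Step 8: cell (4,1)='.' (+2 fires, +5 burnt)
Step 9: cell (4,1)='.' (+0 fires, +2 burnt)
  fire out at step 9

6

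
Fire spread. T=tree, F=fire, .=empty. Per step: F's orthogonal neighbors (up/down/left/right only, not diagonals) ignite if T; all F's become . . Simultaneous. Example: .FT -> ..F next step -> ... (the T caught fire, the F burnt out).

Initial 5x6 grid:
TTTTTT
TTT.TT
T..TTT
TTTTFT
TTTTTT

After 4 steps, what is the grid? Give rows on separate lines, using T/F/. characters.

Step 1: 4 trees catch fire, 1 burn out
  TTTTTT
  TTT.TT
  T..TFT
  TTTF.F
  TTTTFT
Step 2: 6 trees catch fire, 4 burn out
  TTTTTT
  TTT.FT
  T..F.F
  TTF...
  TTTF.F
Step 3: 4 trees catch fire, 6 burn out
  TTTTFT
  TTT..F
  T.....
  TF....
  TTF...
Step 4: 4 trees catch fire, 4 burn out
  TTTF.F
  TTT...
  T.....
  F.....
  TF....

TTTF.F
TTT...
T.....
F.....
TF....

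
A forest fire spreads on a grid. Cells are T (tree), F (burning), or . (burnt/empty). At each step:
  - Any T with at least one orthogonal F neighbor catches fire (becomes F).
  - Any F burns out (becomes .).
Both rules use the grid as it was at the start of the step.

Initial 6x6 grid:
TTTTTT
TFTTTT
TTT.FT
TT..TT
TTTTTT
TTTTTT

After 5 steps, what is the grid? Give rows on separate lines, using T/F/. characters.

Step 1: 7 trees catch fire, 2 burn out
  TFTTTT
  F.FTFT
  TFT..F
  TT..FT
  TTTTTT
  TTTTTT
Step 2: 10 trees catch fire, 7 burn out
  F.FTFT
  ...F.F
  F.F...
  TF...F
  TTTTFT
  TTTTTT
Step 3: 7 trees catch fire, 10 burn out
  ...F.F
  ......
  ......
  F.....
  TFTF.F
  TTTTFT
Step 4: 5 trees catch fire, 7 burn out
  ......
  ......
  ......
  ......
  F.F...
  TFTF.F
Step 5: 2 trees catch fire, 5 burn out
  ......
  ......
  ......
  ......
  ......
  F.F...

......
......
......
......
......
F.F...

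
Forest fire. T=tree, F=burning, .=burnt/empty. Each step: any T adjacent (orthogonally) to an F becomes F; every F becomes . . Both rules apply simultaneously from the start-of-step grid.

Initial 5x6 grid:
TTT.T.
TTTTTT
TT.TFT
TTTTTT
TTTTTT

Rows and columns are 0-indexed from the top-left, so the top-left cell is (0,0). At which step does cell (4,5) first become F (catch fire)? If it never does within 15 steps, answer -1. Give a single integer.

Step 1: cell (4,5)='T' (+4 fires, +1 burnt)
Step 2: cell (4,5)='T' (+6 fires, +4 burnt)
Step 3: cell (4,5)='F' (+4 fires, +6 burnt)
  -> target ignites at step 3
Step 4: cell (4,5)='.' (+4 fires, +4 burnt)
Step 5: cell (4,5)='.' (+5 fires, +4 burnt)
Step 6: cell (4,5)='.' (+3 fires, +5 burnt)
Step 7: cell (4,5)='.' (+0 fires, +3 burnt)
  fire out at step 7

3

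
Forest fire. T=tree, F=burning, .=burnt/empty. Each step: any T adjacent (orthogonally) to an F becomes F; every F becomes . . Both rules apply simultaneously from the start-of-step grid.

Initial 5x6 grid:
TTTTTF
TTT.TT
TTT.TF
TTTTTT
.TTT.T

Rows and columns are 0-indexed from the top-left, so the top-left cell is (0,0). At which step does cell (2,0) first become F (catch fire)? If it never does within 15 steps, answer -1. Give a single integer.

Step 1: cell (2,0)='T' (+4 fires, +2 burnt)
Step 2: cell (2,0)='T' (+4 fires, +4 burnt)
Step 3: cell (2,0)='T' (+2 fires, +4 burnt)
Step 4: cell (2,0)='T' (+4 fires, +2 burnt)
Step 5: cell (2,0)='T' (+5 fires, +4 burnt)
Step 6: cell (2,0)='T' (+4 fires, +5 burnt)
Step 7: cell (2,0)='F' (+1 fires, +4 burnt)
  -> target ignites at step 7
Step 8: cell (2,0)='.' (+0 fires, +1 burnt)
  fire out at step 8

7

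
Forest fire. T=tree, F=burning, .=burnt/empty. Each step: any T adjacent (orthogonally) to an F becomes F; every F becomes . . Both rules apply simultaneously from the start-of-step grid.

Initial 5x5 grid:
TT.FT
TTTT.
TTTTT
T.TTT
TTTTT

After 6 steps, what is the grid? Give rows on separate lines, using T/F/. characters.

Step 1: 2 trees catch fire, 1 burn out
  TT..F
  TTTF.
  TTTTT
  T.TTT
  TTTTT
Step 2: 2 trees catch fire, 2 burn out
  TT...
  TTF..
  TTTFT
  T.TTT
  TTTTT
Step 3: 4 trees catch fire, 2 burn out
  TT...
  TF...
  TTF.F
  T.TFT
  TTTTT
Step 4: 6 trees catch fire, 4 burn out
  TF...
  F....
  TF...
  T.F.F
  TTTFT
Step 5: 4 trees catch fire, 6 burn out
  F....
  .....
  F....
  T....
  TTF.F
Step 6: 2 trees catch fire, 4 burn out
  .....
  .....
  .....
  F....
  TF...

.....
.....
.....
F....
TF...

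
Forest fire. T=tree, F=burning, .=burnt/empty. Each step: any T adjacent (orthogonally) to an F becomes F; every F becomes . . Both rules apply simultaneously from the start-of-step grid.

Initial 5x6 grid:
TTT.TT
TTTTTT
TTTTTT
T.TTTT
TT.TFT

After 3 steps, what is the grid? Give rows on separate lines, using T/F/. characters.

Step 1: 3 trees catch fire, 1 burn out
  TTT.TT
  TTTTTT
  TTTTTT
  T.TTFT
  TT.F.F
Step 2: 3 trees catch fire, 3 burn out
  TTT.TT
  TTTTTT
  TTTTFT
  T.TF.F
  TT....
Step 3: 4 trees catch fire, 3 burn out
  TTT.TT
  TTTTFT
  TTTF.F
  T.F...
  TT....

TTT.TT
TTTTFT
TTTF.F
T.F...
TT....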